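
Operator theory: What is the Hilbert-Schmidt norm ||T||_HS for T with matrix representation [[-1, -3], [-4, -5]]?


The Hilbert-Schmidt norm is sqrt(sum of squares of all entries).
Sum of squares = (-1)^2 + (-3)^2 + (-4)^2 + (-5)^2
= 1 + 9 + 16 + 25 = 51
||T||_HS = sqrt(51) = 7.1414

7.1414


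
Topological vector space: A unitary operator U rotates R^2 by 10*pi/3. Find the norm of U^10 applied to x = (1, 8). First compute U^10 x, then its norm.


U is a rotation by theta = 10*pi/3
U^10 = rotation by 10*theta = 100*pi/3 = 4*pi/3 (mod 2*pi)
cos(4*pi/3) = -0.5000, sin(4*pi/3) = -0.8660
U^10 x = (-0.5000 * 1 - -0.8660 * 8, -0.8660 * 1 + -0.5000 * 8)
= (6.4282, -4.8660)
||U^10 x|| = sqrt(6.4282^2 + (-4.8660)^2) = sqrt(65.0000) = 8.0623

8.0623


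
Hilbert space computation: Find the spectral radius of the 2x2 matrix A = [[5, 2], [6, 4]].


For a 2x2 matrix, eigenvalues satisfy lambda^2 - (trace)*lambda + det = 0
trace = 5 + 4 = 9
det = 5*4 - 2*6 = 8
discriminant = 9^2 - 4*(8) = 49
spectral radius = max |eigenvalue| = 8.0000

8.0000


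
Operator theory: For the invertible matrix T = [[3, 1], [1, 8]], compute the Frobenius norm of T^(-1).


det(T) = 3*8 - 1*1 = 23
T^(-1) = (1/23) * [[8, -1], [-1, 3]] = [[0.3478, -0.0435], [-0.0435, 0.1304]]
||T^(-1)||_F^2 = 0.3478^2 + (-0.0435)^2 + (-0.0435)^2 + 0.1304^2 = 0.1418
||T^(-1)||_F = sqrt(0.1418) = 0.3765

0.3765


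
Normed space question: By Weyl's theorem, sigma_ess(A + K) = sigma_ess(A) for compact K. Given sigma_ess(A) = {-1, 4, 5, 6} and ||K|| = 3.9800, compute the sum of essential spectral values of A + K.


By Weyl's theorem, the essential spectrum is invariant under compact perturbations.
sigma_ess(A + K) = sigma_ess(A) = {-1, 4, 5, 6}
Sum = -1 + 4 + 5 + 6 = 14

14


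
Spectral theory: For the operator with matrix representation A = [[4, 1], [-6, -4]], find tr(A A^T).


trace(A * A^T) = sum of squares of all entries
= 4^2 + 1^2 + (-6)^2 + (-4)^2
= 16 + 1 + 36 + 16
= 69

69


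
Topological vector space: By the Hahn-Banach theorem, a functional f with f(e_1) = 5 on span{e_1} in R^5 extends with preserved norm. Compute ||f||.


The norm of f is given by ||f|| = sup_{||x||=1} |f(x)|.
On span{e_1}, ||e_1|| = 1, so ||f|| = |f(e_1)| / ||e_1||
= |5| / 1 = 5.0000

5.0000


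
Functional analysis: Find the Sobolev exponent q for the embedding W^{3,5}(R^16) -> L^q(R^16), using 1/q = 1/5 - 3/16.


Using the Sobolev embedding formula: 1/q = 1/p - k/n
1/q = 1/5 - 3/16 = 1/80
q = 1/(1/80) = 80

80.0000


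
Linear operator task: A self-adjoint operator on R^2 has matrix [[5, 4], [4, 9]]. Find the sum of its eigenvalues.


For a self-adjoint (symmetric) matrix, the eigenvalues are real.
The sum of eigenvalues equals the trace of the matrix.
trace = 5 + 9 = 14

14


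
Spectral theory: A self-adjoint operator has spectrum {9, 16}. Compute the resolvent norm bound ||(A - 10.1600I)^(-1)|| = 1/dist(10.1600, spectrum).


dist(10.1600, {9, 16}) = min(|10.1600 - 9|, |10.1600 - 16|)
= min(1.1600, 5.8400) = 1.1600
Resolvent bound = 1/1.1600 = 0.8621

0.8621


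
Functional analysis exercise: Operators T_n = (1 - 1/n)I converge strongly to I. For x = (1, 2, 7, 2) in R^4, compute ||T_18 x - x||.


T_18 x - x = (1 - 1/18)x - x = -x/18
||x|| = sqrt(58) = 7.6158
||T_18 x - x|| = ||x||/18 = 7.6158/18 = 0.4231

0.4231


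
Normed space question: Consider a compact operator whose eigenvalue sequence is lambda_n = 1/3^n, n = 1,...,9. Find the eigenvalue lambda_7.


The eigenvalue formula gives lambda_7 = 1/3^7
= 1/2187
= 4.5725e-04

4.5725e-04


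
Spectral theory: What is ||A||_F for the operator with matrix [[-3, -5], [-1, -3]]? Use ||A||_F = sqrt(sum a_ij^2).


||A||_F^2 = sum a_ij^2
= (-3)^2 + (-5)^2 + (-1)^2 + (-3)^2
= 9 + 25 + 1 + 9 = 44
||A||_F = sqrt(44) = 6.6332

6.6332


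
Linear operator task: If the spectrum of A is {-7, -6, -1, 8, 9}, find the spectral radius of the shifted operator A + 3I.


Spectrum of A + 3I = {-4, -3, 2, 11, 12}
Spectral radius = max |lambda| over the shifted spectrum
= max(4, 3, 2, 11, 12) = 12

12


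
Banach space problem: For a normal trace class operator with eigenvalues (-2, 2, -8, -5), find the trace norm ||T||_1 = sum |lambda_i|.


For a normal operator, singular values equal |eigenvalues|.
Trace norm = sum |lambda_i| = 2 + 2 + 8 + 5
= 17

17


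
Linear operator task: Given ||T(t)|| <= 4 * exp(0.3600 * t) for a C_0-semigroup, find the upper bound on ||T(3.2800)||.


||T(3.2800)|| <= 4 * exp(0.3600 * 3.2800)
= 4 * exp(1.1808)
= 4 * 3.2570
= 13.0279

13.0279


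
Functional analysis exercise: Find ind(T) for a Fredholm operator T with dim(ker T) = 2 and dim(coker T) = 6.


The Fredholm index is defined as ind(T) = dim(ker T) - dim(coker T)
= 2 - 6
= -4

-4


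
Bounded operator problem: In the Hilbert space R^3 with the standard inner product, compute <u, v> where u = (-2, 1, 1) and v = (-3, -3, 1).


Computing the standard inner product <u, v> = sum u_i * v_i
= -2*-3 + 1*-3 + 1*1
= 6 + -3 + 1
= 4

4


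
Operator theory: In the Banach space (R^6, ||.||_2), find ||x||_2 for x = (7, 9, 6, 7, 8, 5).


The l^2 norm = (sum |x_i|^2)^(1/2)
Sum of 2th powers = 49 + 81 + 36 + 49 + 64 + 25 = 304
||x||_2 = (304)^(1/2) = 17.4356

17.4356


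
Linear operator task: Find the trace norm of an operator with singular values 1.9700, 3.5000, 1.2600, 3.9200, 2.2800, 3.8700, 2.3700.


The nuclear norm is the sum of all singular values.
||T||_1 = 1.9700 + 3.5000 + 1.2600 + 3.9200 + 2.2800 + 3.8700 + 2.3700
= 19.1700

19.1700


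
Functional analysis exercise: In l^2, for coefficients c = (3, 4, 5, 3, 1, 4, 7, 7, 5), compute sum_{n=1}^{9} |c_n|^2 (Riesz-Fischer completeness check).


sum |c_n|^2 = 3^2 + 4^2 + 5^2 + 3^2 + 1^2 + 4^2 + 7^2 + 7^2 + 5^2
= 9 + 16 + 25 + 9 + 1 + 16 + 49 + 49 + 25
= 199

199


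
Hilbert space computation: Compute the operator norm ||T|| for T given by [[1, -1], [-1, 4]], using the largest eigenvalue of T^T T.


A^T A = [[2, -5], [-5, 17]]
trace(A^T A) = 19, det(A^T A) = 9
discriminant = 19^2 - 4*9 = 325
Largest eigenvalue of A^T A = (trace + sqrt(disc))/2 = 18.5139
||T|| = sqrt(18.5139) = 4.3028

4.3028


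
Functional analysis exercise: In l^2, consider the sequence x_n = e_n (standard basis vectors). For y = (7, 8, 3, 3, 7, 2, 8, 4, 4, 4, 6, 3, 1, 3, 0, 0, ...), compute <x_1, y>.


x_1 = e_1 is the standard basis vector with 1 in position 1.
<x_1, y> = y_1 = 7
As n -> infinity, <x_n, y> -> 0, confirming weak convergence of (x_n) to 0.

7


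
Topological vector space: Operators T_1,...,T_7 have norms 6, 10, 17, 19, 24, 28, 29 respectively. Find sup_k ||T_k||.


By the Uniform Boundedness Principle, the supremum of norms is finite.
sup_k ||T_k|| = max(6, 10, 17, 19, 24, 28, 29) = 29

29


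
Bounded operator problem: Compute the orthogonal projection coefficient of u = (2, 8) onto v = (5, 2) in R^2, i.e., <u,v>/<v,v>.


Computing <u,v> = 2*5 + 8*2 = 26
Computing <v,v> = 5^2 + 2^2 = 29
Projection coefficient = 26/29 = 0.8966

0.8966


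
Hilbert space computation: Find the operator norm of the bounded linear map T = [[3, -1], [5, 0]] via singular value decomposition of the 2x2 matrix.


A^T A = [[34, -3], [-3, 1]]
trace(A^T A) = 35, det(A^T A) = 25
discriminant = 35^2 - 4*25 = 1125
Largest eigenvalue of A^T A = (trace + sqrt(disc))/2 = 34.2705
||T|| = sqrt(34.2705) = 5.8541

5.8541


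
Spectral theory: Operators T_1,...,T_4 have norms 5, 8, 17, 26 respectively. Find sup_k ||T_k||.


By the Uniform Boundedness Principle, the supremum of norms is finite.
sup_k ||T_k|| = max(5, 8, 17, 26) = 26

26


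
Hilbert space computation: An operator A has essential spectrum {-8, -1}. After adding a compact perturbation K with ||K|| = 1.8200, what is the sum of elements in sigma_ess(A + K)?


By Weyl's theorem, the essential spectrum is invariant under compact perturbations.
sigma_ess(A + K) = sigma_ess(A) = {-8, -1}
Sum = -8 + -1 = -9

-9


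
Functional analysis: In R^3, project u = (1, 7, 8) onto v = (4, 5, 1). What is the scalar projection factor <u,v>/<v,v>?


Computing <u,v> = 1*4 + 7*5 + 8*1 = 47
Computing <v,v> = 4^2 + 5^2 + 1^2 = 42
Projection coefficient = 47/42 = 1.1190

1.1190


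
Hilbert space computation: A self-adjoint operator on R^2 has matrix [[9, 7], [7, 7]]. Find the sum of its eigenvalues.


For a self-adjoint (symmetric) matrix, the eigenvalues are real.
The sum of eigenvalues equals the trace of the matrix.
trace = 9 + 7 = 16

16


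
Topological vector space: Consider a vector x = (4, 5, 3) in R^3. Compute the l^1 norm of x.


The l^1 norm equals the sum of absolute values of all components.
||x||_1 = 4 + 5 + 3
= 12

12.0000


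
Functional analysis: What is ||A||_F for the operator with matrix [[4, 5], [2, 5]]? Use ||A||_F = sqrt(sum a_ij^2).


||A||_F^2 = sum a_ij^2
= 4^2 + 5^2 + 2^2 + 5^2
= 16 + 25 + 4 + 25 = 70
||A||_F = sqrt(70) = 8.3666

8.3666


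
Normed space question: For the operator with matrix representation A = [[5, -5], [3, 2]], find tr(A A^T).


trace(A * A^T) = sum of squares of all entries
= 5^2 + (-5)^2 + 3^2 + 2^2
= 25 + 25 + 9 + 4
= 63

63


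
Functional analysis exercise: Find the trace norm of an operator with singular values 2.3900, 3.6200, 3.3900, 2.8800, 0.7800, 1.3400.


The nuclear norm is the sum of all singular values.
||T||_1 = 2.3900 + 3.6200 + 3.3900 + 2.8800 + 0.7800 + 1.3400
= 14.4000

14.4000


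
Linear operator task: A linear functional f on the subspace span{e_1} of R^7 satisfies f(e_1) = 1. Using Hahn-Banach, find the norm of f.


The norm of f is given by ||f|| = sup_{||x||=1} |f(x)|.
On span{e_1}, ||e_1|| = 1, so ||f|| = |f(e_1)| / ||e_1||
= |1| / 1 = 1.0000

1.0000


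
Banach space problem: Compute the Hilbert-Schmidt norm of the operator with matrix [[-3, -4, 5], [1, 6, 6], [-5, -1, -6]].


The Hilbert-Schmidt norm is sqrt(sum of squares of all entries).
Sum of squares = (-3)^2 + (-4)^2 + 5^2 + 1^2 + 6^2 + 6^2 + (-5)^2 + (-1)^2 + (-6)^2
= 9 + 16 + 25 + 1 + 36 + 36 + 25 + 1 + 36 = 185
||T||_HS = sqrt(185) = 13.6015

13.6015


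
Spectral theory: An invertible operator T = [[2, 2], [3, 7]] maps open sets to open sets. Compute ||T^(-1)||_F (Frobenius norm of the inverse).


det(T) = 2*7 - 2*3 = 8
T^(-1) = (1/8) * [[7, -2], [-3, 2]] = [[0.8750, -0.2500], [-0.3750, 0.2500]]
||T^(-1)||_F^2 = 0.8750^2 + (-0.2500)^2 + (-0.3750)^2 + 0.2500^2 = 1.0312
||T^(-1)||_F = sqrt(1.0312) = 1.0155

1.0155


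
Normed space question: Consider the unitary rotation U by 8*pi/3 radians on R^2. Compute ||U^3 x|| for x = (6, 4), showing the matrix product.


U is a rotation by theta = 8*pi/3
U^3 = rotation by 3*theta = 24*pi/3 = 0*pi/3 (mod 2*pi)
cos(0*pi/3) = 1.0000, sin(0*pi/3) = 0.0000
U^3 x = (1.0000 * 6 - 0.0000 * 4, 0.0000 * 6 + 1.0000 * 4)
= (6.0000, 4.0000)
||U^3 x|| = sqrt(6.0000^2 + 4.0000^2) = sqrt(52.0000) = 7.2111

7.2111


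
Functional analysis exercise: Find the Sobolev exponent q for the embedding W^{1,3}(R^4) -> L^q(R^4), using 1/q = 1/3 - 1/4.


Using the Sobolev embedding formula: 1/q = 1/p - k/n
1/q = 1/3 - 1/4 = 1/12
q = 1/(1/12) = 12

12.0000


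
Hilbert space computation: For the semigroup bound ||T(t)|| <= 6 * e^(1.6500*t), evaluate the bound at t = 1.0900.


||T(1.0900)|| <= 6 * exp(1.6500 * 1.0900)
= 6 * exp(1.7985)
= 6 * 6.0406
= 36.2435

36.2435


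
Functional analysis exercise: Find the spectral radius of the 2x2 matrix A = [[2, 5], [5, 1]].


For a 2x2 matrix, eigenvalues satisfy lambda^2 - (trace)*lambda + det = 0
trace = 2 + 1 = 3
det = 2*1 - 5*5 = -23
discriminant = 3^2 - 4*(-23) = 101
spectral radius = max |eigenvalue| = 6.5249

6.5249


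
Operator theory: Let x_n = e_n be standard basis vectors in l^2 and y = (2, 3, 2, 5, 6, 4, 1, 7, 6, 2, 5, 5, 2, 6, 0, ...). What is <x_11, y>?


x_11 = e_11 is the standard basis vector with 1 in position 11.
<x_11, y> = y_11 = 5
As n -> infinity, <x_n, y> -> 0, confirming weak convergence of (x_n) to 0.

5


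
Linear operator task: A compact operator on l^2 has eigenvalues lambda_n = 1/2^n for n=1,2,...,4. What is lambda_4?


The eigenvalue formula gives lambda_4 = 1/2^4
= 1/16
= 0.0625

0.0625


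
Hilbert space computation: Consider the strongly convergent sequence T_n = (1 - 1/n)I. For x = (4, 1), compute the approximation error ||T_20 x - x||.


T_20 x - x = (1 - 1/20)x - x = -x/20
||x|| = sqrt(17) = 4.1231
||T_20 x - x|| = ||x||/20 = 4.1231/20 = 0.2062

0.2062


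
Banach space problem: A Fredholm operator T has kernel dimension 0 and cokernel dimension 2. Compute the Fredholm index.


The Fredholm index is defined as ind(T) = dim(ker T) - dim(coker T)
= 0 - 2
= -2

-2


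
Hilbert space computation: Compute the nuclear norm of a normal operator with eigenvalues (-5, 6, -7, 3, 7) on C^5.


For a normal operator, singular values equal |eigenvalues|.
Trace norm = sum |lambda_i| = 5 + 6 + 7 + 3 + 7
= 28

28


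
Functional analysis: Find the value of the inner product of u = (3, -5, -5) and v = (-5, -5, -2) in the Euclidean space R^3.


Computing the standard inner product <u, v> = sum u_i * v_i
= 3*-5 + -5*-5 + -5*-2
= -15 + 25 + 10
= 20

20


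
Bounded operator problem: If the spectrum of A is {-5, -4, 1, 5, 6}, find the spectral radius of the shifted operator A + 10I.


Spectrum of A + 10I = {5, 6, 11, 15, 16}
Spectral radius = max |lambda| over the shifted spectrum
= max(5, 6, 11, 15, 16) = 16

16


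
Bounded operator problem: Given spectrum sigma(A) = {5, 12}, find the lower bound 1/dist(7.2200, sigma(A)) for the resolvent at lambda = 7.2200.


dist(7.2200, {5, 12}) = min(|7.2200 - 5|, |7.2200 - 12|)
= min(2.2200, 4.7800) = 2.2200
Resolvent bound = 1/2.2200 = 0.4505

0.4505


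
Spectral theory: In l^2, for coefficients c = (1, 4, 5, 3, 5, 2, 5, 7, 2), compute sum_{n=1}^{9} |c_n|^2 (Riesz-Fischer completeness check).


sum |c_n|^2 = 1^2 + 4^2 + 5^2 + 3^2 + 5^2 + 2^2 + 5^2 + 7^2 + 2^2
= 1 + 16 + 25 + 9 + 25 + 4 + 25 + 49 + 4
= 158

158


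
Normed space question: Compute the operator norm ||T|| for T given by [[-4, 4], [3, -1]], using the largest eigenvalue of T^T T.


A^T A = [[25, -19], [-19, 17]]
trace(A^T A) = 42, det(A^T A) = 64
discriminant = 42^2 - 4*64 = 1508
Largest eigenvalue of A^T A = (trace + sqrt(disc))/2 = 40.4165
||T|| = sqrt(40.4165) = 6.3574

6.3574


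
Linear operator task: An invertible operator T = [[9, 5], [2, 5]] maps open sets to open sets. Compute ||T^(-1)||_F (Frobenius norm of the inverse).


det(T) = 9*5 - 5*2 = 35
T^(-1) = (1/35) * [[5, -5], [-2, 9]] = [[0.1429, -0.1429], [-0.0571, 0.2571]]
||T^(-1)||_F^2 = 0.1429^2 + (-0.1429)^2 + (-0.0571)^2 + 0.2571^2 = 0.1102
||T^(-1)||_F = sqrt(0.1102) = 0.3320

0.3320


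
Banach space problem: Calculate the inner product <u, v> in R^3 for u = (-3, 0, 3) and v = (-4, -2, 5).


Computing the standard inner product <u, v> = sum u_i * v_i
= -3*-4 + 0*-2 + 3*5
= 12 + 0 + 15
= 27

27


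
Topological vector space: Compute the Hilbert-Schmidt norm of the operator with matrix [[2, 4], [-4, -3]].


The Hilbert-Schmidt norm is sqrt(sum of squares of all entries).
Sum of squares = 2^2 + 4^2 + (-4)^2 + (-3)^2
= 4 + 16 + 16 + 9 = 45
||T||_HS = sqrt(45) = 6.7082

6.7082


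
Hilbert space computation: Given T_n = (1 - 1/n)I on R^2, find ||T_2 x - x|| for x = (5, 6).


T_2 x - x = (1 - 1/2)x - x = -x/2
||x|| = sqrt(61) = 7.8102
||T_2 x - x|| = ||x||/2 = 7.8102/2 = 3.9051

3.9051


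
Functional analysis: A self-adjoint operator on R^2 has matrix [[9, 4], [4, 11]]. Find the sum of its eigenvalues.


For a self-adjoint (symmetric) matrix, the eigenvalues are real.
The sum of eigenvalues equals the trace of the matrix.
trace = 9 + 11 = 20

20


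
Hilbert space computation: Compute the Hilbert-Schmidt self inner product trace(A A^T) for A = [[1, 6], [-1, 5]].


trace(A * A^T) = sum of squares of all entries
= 1^2 + 6^2 + (-1)^2 + 5^2
= 1 + 36 + 1 + 25
= 63

63


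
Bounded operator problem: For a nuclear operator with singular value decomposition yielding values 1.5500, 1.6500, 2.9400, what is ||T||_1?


The nuclear norm is the sum of all singular values.
||T||_1 = 1.5500 + 1.6500 + 2.9400
= 6.1400

6.1400


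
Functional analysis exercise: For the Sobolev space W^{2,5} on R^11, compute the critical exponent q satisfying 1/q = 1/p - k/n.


Using the Sobolev embedding formula: 1/q = 1/p - k/n
1/q = 1/5 - 2/11 = 1/55
q = 1/(1/55) = 55

55.0000


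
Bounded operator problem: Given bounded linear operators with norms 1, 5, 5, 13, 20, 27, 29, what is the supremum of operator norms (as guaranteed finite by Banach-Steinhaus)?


By the Uniform Boundedness Principle, the supremum of norms is finite.
sup_k ||T_k|| = max(1, 5, 5, 13, 20, 27, 29) = 29

29


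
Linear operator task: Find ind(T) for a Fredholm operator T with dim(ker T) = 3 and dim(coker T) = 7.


The Fredholm index is defined as ind(T) = dim(ker T) - dim(coker T)
= 3 - 7
= -4

-4


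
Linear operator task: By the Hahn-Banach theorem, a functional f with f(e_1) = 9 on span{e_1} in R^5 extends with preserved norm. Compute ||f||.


The norm of f is given by ||f|| = sup_{||x||=1} |f(x)|.
On span{e_1}, ||e_1|| = 1, so ||f|| = |f(e_1)| / ||e_1||
= |9| / 1 = 9.0000

9.0000


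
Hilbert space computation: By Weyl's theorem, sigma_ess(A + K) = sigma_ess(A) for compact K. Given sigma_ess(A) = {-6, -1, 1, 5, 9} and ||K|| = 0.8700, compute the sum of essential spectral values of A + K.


By Weyl's theorem, the essential spectrum is invariant under compact perturbations.
sigma_ess(A + K) = sigma_ess(A) = {-6, -1, 1, 5, 9}
Sum = -6 + -1 + 1 + 5 + 9 = 8

8


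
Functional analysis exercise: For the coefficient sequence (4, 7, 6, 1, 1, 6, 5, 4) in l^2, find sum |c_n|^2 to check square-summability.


sum |c_n|^2 = 4^2 + 7^2 + 6^2 + 1^2 + 1^2 + 6^2 + 5^2 + 4^2
= 16 + 49 + 36 + 1 + 1 + 36 + 25 + 16
= 180

180


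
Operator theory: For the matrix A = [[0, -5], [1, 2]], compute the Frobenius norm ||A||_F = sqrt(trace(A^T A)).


||A||_F^2 = sum a_ij^2
= 0^2 + (-5)^2 + 1^2 + 2^2
= 0 + 25 + 1 + 4 = 30
||A||_F = sqrt(30) = 5.4772

5.4772


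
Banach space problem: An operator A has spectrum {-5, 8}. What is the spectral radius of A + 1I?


Spectrum of A + 1I = {-4, 9}
Spectral radius = max |lambda| over the shifted spectrum
= max(4, 9) = 9

9


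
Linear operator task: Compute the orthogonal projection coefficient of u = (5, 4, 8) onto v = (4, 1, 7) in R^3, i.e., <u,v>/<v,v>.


Computing <u,v> = 5*4 + 4*1 + 8*7 = 80
Computing <v,v> = 4^2 + 1^2 + 7^2 = 66
Projection coefficient = 80/66 = 1.2121

1.2121


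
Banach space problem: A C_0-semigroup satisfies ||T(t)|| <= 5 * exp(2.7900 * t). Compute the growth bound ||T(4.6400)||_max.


||T(4.6400)|| <= 5 * exp(2.7900 * 4.6400)
= 5 * exp(12.9456)
= 5 * 418989.0228
= 2.0949e+06

2.0949e+06


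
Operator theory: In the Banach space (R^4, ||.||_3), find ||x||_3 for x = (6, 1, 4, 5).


The l^3 norm = (sum |x_i|^3)^(1/3)
Sum of 3th powers = 216 + 1 + 64 + 125 = 406
||x||_3 = (406)^(1/3) = 7.4047

7.4047


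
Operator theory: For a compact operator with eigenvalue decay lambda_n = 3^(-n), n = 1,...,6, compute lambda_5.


The eigenvalue formula gives lambda_5 = 1/3^5
= 1/243
= 0.0041

0.0041


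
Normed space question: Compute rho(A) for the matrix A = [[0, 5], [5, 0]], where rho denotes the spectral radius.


For a 2x2 matrix, eigenvalues satisfy lambda^2 - (trace)*lambda + det = 0
trace = 0 + 0 = 0
det = 0*0 - 5*5 = -25
discriminant = 0^2 - 4*(-25) = 100
spectral radius = max |eigenvalue| = 5.0000

5.0000


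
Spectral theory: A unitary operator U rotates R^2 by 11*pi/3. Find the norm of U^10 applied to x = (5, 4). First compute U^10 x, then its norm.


U is a rotation by theta = 11*pi/3
U^10 = rotation by 10*theta = 110*pi/3 = 2*pi/3 (mod 2*pi)
cos(2*pi/3) = -0.5000, sin(2*pi/3) = 0.8660
U^10 x = (-0.5000 * 5 - 0.8660 * 4, 0.8660 * 5 + -0.5000 * 4)
= (-5.9641, 2.3301)
||U^10 x|| = sqrt((-5.9641)^2 + 2.3301^2) = sqrt(41.0000) = 6.4031

6.4031


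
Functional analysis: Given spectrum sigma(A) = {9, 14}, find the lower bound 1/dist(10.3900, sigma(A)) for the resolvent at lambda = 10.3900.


dist(10.3900, {9, 14}) = min(|10.3900 - 9|, |10.3900 - 14|)
= min(1.3900, 3.6100) = 1.3900
Resolvent bound = 1/1.3900 = 0.7194

0.7194


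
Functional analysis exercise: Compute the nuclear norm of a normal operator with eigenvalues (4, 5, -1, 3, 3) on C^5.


For a normal operator, singular values equal |eigenvalues|.
Trace norm = sum |lambda_i| = 4 + 5 + 1 + 3 + 3
= 16

16


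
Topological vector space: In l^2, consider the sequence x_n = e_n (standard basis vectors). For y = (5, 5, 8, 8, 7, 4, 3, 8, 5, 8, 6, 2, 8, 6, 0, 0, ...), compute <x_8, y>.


x_8 = e_8 is the standard basis vector with 1 in position 8.
<x_8, y> = y_8 = 8
As n -> infinity, <x_n, y> -> 0, confirming weak convergence of (x_n) to 0.

8


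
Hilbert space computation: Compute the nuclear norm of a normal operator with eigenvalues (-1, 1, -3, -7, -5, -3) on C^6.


For a normal operator, singular values equal |eigenvalues|.
Trace norm = sum |lambda_i| = 1 + 1 + 3 + 7 + 5 + 3
= 20

20


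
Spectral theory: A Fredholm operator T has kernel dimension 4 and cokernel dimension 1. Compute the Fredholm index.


The Fredholm index is defined as ind(T) = dim(ker T) - dim(coker T)
= 4 - 1
= 3

3


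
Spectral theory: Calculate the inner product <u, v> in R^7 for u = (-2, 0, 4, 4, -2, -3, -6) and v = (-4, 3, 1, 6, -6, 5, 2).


Computing the standard inner product <u, v> = sum u_i * v_i
= -2*-4 + 0*3 + 4*1 + 4*6 + -2*-6 + -3*5 + -6*2
= 8 + 0 + 4 + 24 + 12 + -15 + -12
= 21

21


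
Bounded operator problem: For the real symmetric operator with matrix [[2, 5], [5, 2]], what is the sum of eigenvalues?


For a self-adjoint (symmetric) matrix, the eigenvalues are real.
The sum of eigenvalues equals the trace of the matrix.
trace = 2 + 2 = 4

4


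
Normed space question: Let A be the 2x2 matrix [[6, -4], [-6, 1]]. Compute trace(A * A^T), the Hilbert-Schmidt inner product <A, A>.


trace(A * A^T) = sum of squares of all entries
= 6^2 + (-4)^2 + (-6)^2 + 1^2
= 36 + 16 + 36 + 1
= 89

89


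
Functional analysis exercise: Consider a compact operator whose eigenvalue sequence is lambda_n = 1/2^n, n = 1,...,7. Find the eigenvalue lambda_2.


The eigenvalue formula gives lambda_2 = 1/2^2
= 1/4
= 0.2500

0.2500


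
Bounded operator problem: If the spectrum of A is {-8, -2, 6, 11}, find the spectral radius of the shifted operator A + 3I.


Spectrum of A + 3I = {-5, 1, 9, 14}
Spectral radius = max |lambda| over the shifted spectrum
= max(5, 1, 9, 14) = 14

14


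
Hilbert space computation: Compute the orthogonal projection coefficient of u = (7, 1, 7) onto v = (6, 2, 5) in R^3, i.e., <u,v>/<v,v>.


Computing <u,v> = 7*6 + 1*2 + 7*5 = 79
Computing <v,v> = 6^2 + 2^2 + 5^2 = 65
Projection coefficient = 79/65 = 1.2154

1.2154


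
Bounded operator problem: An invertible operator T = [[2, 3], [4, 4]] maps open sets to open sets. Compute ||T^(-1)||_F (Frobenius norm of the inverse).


det(T) = 2*4 - 3*4 = -4
T^(-1) = (1/-4) * [[4, -3], [-4, 2]] = [[-1.0000, 0.7500], [1.0000, -0.5000]]
||T^(-1)||_F^2 = (-1.0000)^2 + 0.7500^2 + 1.0000^2 + (-0.5000)^2 = 2.8125
||T^(-1)||_F = sqrt(2.8125) = 1.6771

1.6771


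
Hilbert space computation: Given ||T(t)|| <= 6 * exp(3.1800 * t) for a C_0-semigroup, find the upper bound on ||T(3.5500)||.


||T(3.5500)|| <= 6 * exp(3.1800 * 3.5500)
= 6 * exp(11.2890)
= 6 * 79937.4714
= 479624.8281

479624.8281


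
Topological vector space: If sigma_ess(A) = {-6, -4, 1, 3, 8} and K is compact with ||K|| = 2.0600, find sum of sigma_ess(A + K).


By Weyl's theorem, the essential spectrum is invariant under compact perturbations.
sigma_ess(A + K) = sigma_ess(A) = {-6, -4, 1, 3, 8}
Sum = -6 + -4 + 1 + 3 + 8 = 2

2


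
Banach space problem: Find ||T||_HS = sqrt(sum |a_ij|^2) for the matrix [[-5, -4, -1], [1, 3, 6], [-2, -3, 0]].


The Hilbert-Schmidt norm is sqrt(sum of squares of all entries).
Sum of squares = (-5)^2 + (-4)^2 + (-1)^2 + 1^2 + 3^2 + 6^2 + (-2)^2 + (-3)^2 + 0^2
= 25 + 16 + 1 + 1 + 9 + 36 + 4 + 9 + 0 = 101
||T||_HS = sqrt(101) = 10.0499

10.0499


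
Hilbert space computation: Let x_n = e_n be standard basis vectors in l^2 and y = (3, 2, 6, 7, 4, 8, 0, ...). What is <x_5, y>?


x_5 = e_5 is the standard basis vector with 1 in position 5.
<x_5, y> = y_5 = 4
As n -> infinity, <x_n, y> -> 0, confirming weak convergence of (x_n) to 0.

4


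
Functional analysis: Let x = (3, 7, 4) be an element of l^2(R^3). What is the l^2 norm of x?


The l^2 norm = (sum |x_i|^2)^(1/2)
Sum of 2th powers = 9 + 49 + 16 = 74
||x||_2 = (74)^(1/2) = 8.6023

8.6023


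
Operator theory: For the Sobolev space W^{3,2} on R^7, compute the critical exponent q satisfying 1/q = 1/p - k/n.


Using the Sobolev embedding formula: 1/q = 1/p - k/n
1/q = 1/2 - 3/7 = 1/14
q = 1/(1/14) = 14

14.0000


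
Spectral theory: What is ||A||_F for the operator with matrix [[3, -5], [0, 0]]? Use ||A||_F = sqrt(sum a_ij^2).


||A||_F^2 = sum a_ij^2
= 3^2 + (-5)^2 + 0^2 + 0^2
= 9 + 25 + 0 + 0 = 34
||A||_F = sqrt(34) = 5.8310

5.8310


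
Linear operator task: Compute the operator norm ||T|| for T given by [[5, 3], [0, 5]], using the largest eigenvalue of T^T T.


A^T A = [[25, 15], [15, 34]]
trace(A^T A) = 59, det(A^T A) = 625
discriminant = 59^2 - 4*625 = 981
Largest eigenvalue of A^T A = (trace + sqrt(disc))/2 = 45.1605
||T|| = sqrt(45.1605) = 6.7202

6.7202


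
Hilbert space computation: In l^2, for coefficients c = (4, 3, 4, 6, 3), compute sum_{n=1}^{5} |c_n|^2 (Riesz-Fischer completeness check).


sum |c_n|^2 = 4^2 + 3^2 + 4^2 + 6^2 + 3^2
= 16 + 9 + 16 + 36 + 9
= 86

86


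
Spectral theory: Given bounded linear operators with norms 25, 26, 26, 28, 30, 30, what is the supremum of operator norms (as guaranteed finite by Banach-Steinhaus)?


By the Uniform Boundedness Principle, the supremum of norms is finite.
sup_k ||T_k|| = max(25, 26, 26, 28, 30, 30) = 30

30


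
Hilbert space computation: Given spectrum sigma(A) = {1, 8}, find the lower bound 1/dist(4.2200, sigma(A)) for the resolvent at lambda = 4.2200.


dist(4.2200, {1, 8}) = min(|4.2200 - 1|, |4.2200 - 8|)
= min(3.2200, 3.7800) = 3.2200
Resolvent bound = 1/3.2200 = 0.3106

0.3106


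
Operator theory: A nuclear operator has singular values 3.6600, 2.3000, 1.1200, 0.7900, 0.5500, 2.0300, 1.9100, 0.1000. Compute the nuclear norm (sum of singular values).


The nuclear norm is the sum of all singular values.
||T||_1 = 3.6600 + 2.3000 + 1.1200 + 0.7900 + 0.5500 + 2.0300 + 1.9100 + 0.1000
= 12.4600

12.4600


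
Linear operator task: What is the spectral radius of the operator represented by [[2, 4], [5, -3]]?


For a 2x2 matrix, eigenvalues satisfy lambda^2 - (trace)*lambda + det = 0
trace = 2 + -3 = -1
det = 2*-3 - 4*5 = -26
discriminant = (-1)^2 - 4*(-26) = 105
spectral radius = max |eigenvalue| = 5.6235

5.6235


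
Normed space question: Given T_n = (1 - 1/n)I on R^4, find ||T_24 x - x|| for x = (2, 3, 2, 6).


T_24 x - x = (1 - 1/24)x - x = -x/24
||x|| = sqrt(53) = 7.2801
||T_24 x - x|| = ||x||/24 = 7.2801/24 = 0.3033

0.3033


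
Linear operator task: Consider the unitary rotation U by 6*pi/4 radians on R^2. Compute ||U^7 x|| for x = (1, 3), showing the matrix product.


U is a rotation by theta = 6*pi/4
U^7 = rotation by 7*theta = 42*pi/4 = 2*pi/4 (mod 2*pi)
cos(2*pi/4) = 0.0000, sin(2*pi/4) = 1.0000
U^7 x = (0.0000 * 1 - 1.0000 * 3, 1.0000 * 1 + 0.0000 * 3)
= (-3.0000, 1.0000)
||U^7 x|| = sqrt((-3.0000)^2 + 1.0000^2) = sqrt(10.0000) = 3.1623

3.1623


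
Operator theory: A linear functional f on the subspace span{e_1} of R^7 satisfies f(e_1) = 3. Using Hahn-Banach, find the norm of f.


The norm of f is given by ||f|| = sup_{||x||=1} |f(x)|.
On span{e_1}, ||e_1|| = 1, so ||f|| = |f(e_1)| / ||e_1||
= |3| / 1 = 3.0000

3.0000


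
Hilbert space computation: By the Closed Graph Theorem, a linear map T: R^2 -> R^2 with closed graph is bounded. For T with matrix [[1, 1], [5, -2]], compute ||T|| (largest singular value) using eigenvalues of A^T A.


A^T A = [[26, -9], [-9, 5]]
trace(A^T A) = 31, det(A^T A) = 49
discriminant = 31^2 - 4*49 = 765
Largest eigenvalue of A^T A = (trace + sqrt(disc))/2 = 29.3293
||T|| = sqrt(29.3293) = 5.4157

5.4157


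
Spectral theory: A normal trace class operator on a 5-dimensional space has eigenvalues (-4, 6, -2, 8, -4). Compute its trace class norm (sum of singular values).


For a normal operator, singular values equal |eigenvalues|.
Trace norm = sum |lambda_i| = 4 + 6 + 2 + 8 + 4
= 24

24


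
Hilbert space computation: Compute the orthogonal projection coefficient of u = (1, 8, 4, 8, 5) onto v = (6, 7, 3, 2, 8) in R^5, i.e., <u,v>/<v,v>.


Computing <u,v> = 1*6 + 8*7 + 4*3 + 8*2 + 5*8 = 130
Computing <v,v> = 6^2 + 7^2 + 3^2 + 2^2 + 8^2 = 162
Projection coefficient = 130/162 = 0.8025

0.8025


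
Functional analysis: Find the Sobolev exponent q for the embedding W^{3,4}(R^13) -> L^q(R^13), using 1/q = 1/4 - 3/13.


Using the Sobolev embedding formula: 1/q = 1/p - k/n
1/q = 1/4 - 3/13 = 1/52
q = 1/(1/52) = 52

52.0000


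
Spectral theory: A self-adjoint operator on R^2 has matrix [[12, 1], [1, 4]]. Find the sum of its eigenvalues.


For a self-adjoint (symmetric) matrix, the eigenvalues are real.
The sum of eigenvalues equals the trace of the matrix.
trace = 12 + 4 = 16

16


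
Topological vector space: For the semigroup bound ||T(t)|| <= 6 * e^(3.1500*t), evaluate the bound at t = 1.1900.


||T(1.1900)|| <= 6 * exp(3.1500 * 1.1900)
= 6 * exp(3.7485)
= 6 * 42.4573
= 254.7441

254.7441


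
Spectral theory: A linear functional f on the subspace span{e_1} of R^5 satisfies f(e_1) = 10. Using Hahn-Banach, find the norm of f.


The norm of f is given by ||f|| = sup_{||x||=1} |f(x)|.
On span{e_1}, ||e_1|| = 1, so ||f|| = |f(e_1)| / ||e_1||
= |10| / 1 = 10.0000

10.0000


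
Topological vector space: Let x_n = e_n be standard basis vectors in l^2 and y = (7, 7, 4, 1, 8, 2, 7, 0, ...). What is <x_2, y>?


x_2 = e_2 is the standard basis vector with 1 in position 2.
<x_2, y> = y_2 = 7
As n -> infinity, <x_n, y> -> 0, confirming weak convergence of (x_n) to 0.

7


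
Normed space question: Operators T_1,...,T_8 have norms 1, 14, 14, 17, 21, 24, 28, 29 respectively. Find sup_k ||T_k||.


By the Uniform Boundedness Principle, the supremum of norms is finite.
sup_k ||T_k|| = max(1, 14, 14, 17, 21, 24, 28, 29) = 29

29


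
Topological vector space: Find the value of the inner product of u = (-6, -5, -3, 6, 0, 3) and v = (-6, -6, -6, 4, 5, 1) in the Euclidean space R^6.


Computing the standard inner product <u, v> = sum u_i * v_i
= -6*-6 + -5*-6 + -3*-6 + 6*4 + 0*5 + 3*1
= 36 + 30 + 18 + 24 + 0 + 3
= 111

111


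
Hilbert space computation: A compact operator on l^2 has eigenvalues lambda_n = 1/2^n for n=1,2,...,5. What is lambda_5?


The eigenvalue formula gives lambda_5 = 1/2^5
= 1/32
= 0.0312

0.0312


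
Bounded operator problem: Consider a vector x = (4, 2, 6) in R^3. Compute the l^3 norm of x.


The l^3 norm = (sum |x_i|^3)^(1/3)
Sum of 3th powers = 64 + 8 + 216 = 288
||x||_3 = (288)^(1/3) = 6.6039

6.6039


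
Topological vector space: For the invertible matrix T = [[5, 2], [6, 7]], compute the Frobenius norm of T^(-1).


det(T) = 5*7 - 2*6 = 23
T^(-1) = (1/23) * [[7, -2], [-6, 5]] = [[0.3043, -0.0870], [-0.2609, 0.2174]]
||T^(-1)||_F^2 = 0.3043^2 + (-0.0870)^2 + (-0.2609)^2 + 0.2174^2 = 0.2155
||T^(-1)||_F = sqrt(0.2155) = 0.4642

0.4642


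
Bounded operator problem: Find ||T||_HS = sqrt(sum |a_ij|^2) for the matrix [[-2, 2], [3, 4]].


The Hilbert-Schmidt norm is sqrt(sum of squares of all entries).
Sum of squares = (-2)^2 + 2^2 + 3^2 + 4^2
= 4 + 4 + 9 + 16 = 33
||T||_HS = sqrt(33) = 5.7446

5.7446


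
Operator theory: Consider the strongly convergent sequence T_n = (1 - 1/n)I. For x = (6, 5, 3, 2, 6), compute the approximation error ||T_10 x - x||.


T_10 x - x = (1 - 1/10)x - x = -x/10
||x|| = sqrt(110) = 10.4881
||T_10 x - x|| = ||x||/10 = 10.4881/10 = 1.0488

1.0488


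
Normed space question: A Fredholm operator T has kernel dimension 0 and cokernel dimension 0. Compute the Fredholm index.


The Fredholm index is defined as ind(T) = dim(ker T) - dim(coker T)
= 0 - 0
= 0

0


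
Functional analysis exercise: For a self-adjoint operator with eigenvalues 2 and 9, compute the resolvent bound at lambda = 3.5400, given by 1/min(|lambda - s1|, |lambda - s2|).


dist(3.5400, {2, 9}) = min(|3.5400 - 2|, |3.5400 - 9|)
= min(1.5400, 5.4600) = 1.5400
Resolvent bound = 1/1.5400 = 0.6494

0.6494


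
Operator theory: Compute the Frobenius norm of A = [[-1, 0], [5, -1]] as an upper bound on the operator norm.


||A||_F^2 = sum a_ij^2
= (-1)^2 + 0^2 + 5^2 + (-1)^2
= 1 + 0 + 25 + 1 = 27
||A||_F = sqrt(27) = 5.1962

5.1962


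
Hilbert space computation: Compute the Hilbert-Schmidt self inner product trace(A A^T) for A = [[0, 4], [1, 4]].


trace(A * A^T) = sum of squares of all entries
= 0^2 + 4^2 + 1^2 + 4^2
= 0 + 16 + 1 + 16
= 33

33


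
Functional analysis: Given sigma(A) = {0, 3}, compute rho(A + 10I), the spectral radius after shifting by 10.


Spectrum of A + 10I = {10, 13}
Spectral radius = max |lambda| over the shifted spectrum
= max(10, 13) = 13

13


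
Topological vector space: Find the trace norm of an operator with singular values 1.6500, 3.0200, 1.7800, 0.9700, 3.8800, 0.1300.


The nuclear norm is the sum of all singular values.
||T||_1 = 1.6500 + 3.0200 + 1.7800 + 0.9700 + 3.8800 + 0.1300
= 11.4300

11.4300


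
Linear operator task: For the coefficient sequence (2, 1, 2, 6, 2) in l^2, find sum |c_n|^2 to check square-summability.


sum |c_n|^2 = 2^2 + 1^2 + 2^2 + 6^2 + 2^2
= 4 + 1 + 4 + 36 + 4
= 49

49


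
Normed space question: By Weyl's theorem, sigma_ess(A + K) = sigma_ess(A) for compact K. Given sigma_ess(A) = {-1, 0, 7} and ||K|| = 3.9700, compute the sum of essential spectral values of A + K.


By Weyl's theorem, the essential spectrum is invariant under compact perturbations.
sigma_ess(A + K) = sigma_ess(A) = {-1, 0, 7}
Sum = -1 + 0 + 7 = 6

6


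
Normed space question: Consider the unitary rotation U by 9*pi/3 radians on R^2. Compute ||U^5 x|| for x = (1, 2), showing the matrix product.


U is a rotation by theta = 9*pi/3
U^5 = rotation by 5*theta = 45*pi/3 = 3*pi/3 (mod 2*pi)
cos(3*pi/3) = -1.0000, sin(3*pi/3) = 0.0000
U^5 x = (-1.0000 * 1 - 0.0000 * 2, 0.0000 * 1 + -1.0000 * 2)
= (-1.0000, -2.0000)
||U^5 x|| = sqrt((-1.0000)^2 + (-2.0000)^2) = sqrt(5.0000) = 2.2361

2.2361


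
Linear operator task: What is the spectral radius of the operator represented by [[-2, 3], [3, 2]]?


For a 2x2 matrix, eigenvalues satisfy lambda^2 - (trace)*lambda + det = 0
trace = -2 + 2 = 0
det = -2*2 - 3*3 = -13
discriminant = 0^2 - 4*(-13) = 52
spectral radius = max |eigenvalue| = 3.6056

3.6056


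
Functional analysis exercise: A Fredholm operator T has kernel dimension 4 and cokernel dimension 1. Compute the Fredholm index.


The Fredholm index is defined as ind(T) = dim(ker T) - dim(coker T)
= 4 - 1
= 3

3


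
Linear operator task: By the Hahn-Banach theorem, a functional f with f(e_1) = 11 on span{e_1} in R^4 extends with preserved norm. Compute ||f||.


The norm of f is given by ||f|| = sup_{||x||=1} |f(x)|.
On span{e_1}, ||e_1|| = 1, so ||f|| = |f(e_1)| / ||e_1||
= |11| / 1 = 11.0000

11.0000


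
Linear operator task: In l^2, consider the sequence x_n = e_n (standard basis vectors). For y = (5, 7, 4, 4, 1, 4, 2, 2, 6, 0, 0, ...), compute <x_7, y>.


x_7 = e_7 is the standard basis vector with 1 in position 7.
<x_7, y> = y_7 = 2
As n -> infinity, <x_n, y> -> 0, confirming weak convergence of (x_n) to 0.

2


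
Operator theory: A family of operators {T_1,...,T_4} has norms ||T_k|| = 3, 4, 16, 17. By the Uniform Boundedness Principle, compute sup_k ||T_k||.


By the Uniform Boundedness Principle, the supremum of norms is finite.
sup_k ||T_k|| = max(3, 4, 16, 17) = 17

17


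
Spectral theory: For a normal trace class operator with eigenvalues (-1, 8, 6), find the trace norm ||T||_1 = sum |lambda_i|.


For a normal operator, singular values equal |eigenvalues|.
Trace norm = sum |lambda_i| = 1 + 8 + 6
= 15

15


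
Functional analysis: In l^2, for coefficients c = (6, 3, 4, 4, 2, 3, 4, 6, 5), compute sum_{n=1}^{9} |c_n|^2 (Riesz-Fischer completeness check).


sum |c_n|^2 = 6^2 + 3^2 + 4^2 + 4^2 + 2^2 + 3^2 + 4^2 + 6^2 + 5^2
= 36 + 9 + 16 + 16 + 4 + 9 + 16 + 36 + 25
= 167

167


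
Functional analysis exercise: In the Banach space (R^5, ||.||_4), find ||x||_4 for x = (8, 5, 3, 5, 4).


The l^4 norm = (sum |x_i|^4)^(1/4)
Sum of 4th powers = 4096 + 625 + 81 + 625 + 256 = 5683
||x||_4 = (5683)^(1/4) = 8.6825

8.6825


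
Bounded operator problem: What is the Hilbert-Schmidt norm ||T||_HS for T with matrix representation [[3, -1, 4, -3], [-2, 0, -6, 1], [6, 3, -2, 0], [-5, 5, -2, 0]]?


The Hilbert-Schmidt norm is sqrt(sum of squares of all entries).
Sum of squares = 3^2 + (-1)^2 + 4^2 + (-3)^2 + (-2)^2 + 0^2 + (-6)^2 + 1^2 + 6^2 + 3^2 + (-2)^2 + 0^2 + (-5)^2 + 5^2 + (-2)^2 + 0^2
= 9 + 1 + 16 + 9 + 4 + 0 + 36 + 1 + 36 + 9 + 4 + 0 + 25 + 25 + 4 + 0 = 179
||T||_HS = sqrt(179) = 13.3791

13.3791


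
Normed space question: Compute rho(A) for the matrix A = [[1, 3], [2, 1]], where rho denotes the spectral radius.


For a 2x2 matrix, eigenvalues satisfy lambda^2 - (trace)*lambda + det = 0
trace = 1 + 1 = 2
det = 1*1 - 3*2 = -5
discriminant = 2^2 - 4*(-5) = 24
spectral radius = max |eigenvalue| = 3.4495

3.4495


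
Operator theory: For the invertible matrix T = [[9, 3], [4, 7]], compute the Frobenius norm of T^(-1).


det(T) = 9*7 - 3*4 = 51
T^(-1) = (1/51) * [[7, -3], [-4, 9]] = [[0.1373, -0.0588], [-0.0784, 0.1765]]
||T^(-1)||_F^2 = 0.1373^2 + (-0.0588)^2 + (-0.0784)^2 + 0.1765^2 = 0.0596
||T^(-1)||_F = sqrt(0.0596) = 0.2441

0.2441


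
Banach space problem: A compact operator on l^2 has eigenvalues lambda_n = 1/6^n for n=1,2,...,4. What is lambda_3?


The eigenvalue formula gives lambda_3 = 1/6^3
= 1/216
= 0.0046

0.0046


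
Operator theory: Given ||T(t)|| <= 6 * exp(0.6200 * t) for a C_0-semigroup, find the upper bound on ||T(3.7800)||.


||T(3.7800)|| <= 6 * exp(0.6200 * 3.7800)
= 6 * exp(2.3436)
= 6 * 10.4187
= 62.5121

62.5121


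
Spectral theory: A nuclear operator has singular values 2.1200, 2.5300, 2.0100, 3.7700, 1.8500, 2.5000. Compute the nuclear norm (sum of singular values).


The nuclear norm is the sum of all singular values.
||T||_1 = 2.1200 + 2.5300 + 2.0100 + 3.7700 + 1.8500 + 2.5000
= 14.7800

14.7800


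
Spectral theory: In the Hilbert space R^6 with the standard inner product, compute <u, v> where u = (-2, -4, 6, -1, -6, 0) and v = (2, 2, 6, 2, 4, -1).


Computing the standard inner product <u, v> = sum u_i * v_i
= -2*2 + -4*2 + 6*6 + -1*2 + -6*4 + 0*-1
= -4 + -8 + 36 + -2 + -24 + 0
= -2

-2


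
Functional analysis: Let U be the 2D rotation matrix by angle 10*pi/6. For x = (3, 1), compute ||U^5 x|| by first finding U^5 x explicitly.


U is a rotation by theta = 10*pi/6
U^5 = rotation by 5*theta = 50*pi/6 = 2*pi/6 (mod 2*pi)
cos(2*pi/6) = 0.5000, sin(2*pi/6) = 0.8660
U^5 x = (0.5000 * 3 - 0.8660 * 1, 0.8660 * 3 + 0.5000 * 1)
= (0.6340, 3.0981)
||U^5 x|| = sqrt(0.6340^2 + 3.0981^2) = sqrt(10.0000) = 3.1623

3.1623


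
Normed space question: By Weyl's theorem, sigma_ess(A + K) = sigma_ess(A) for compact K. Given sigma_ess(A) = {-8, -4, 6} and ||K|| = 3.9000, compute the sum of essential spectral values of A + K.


By Weyl's theorem, the essential spectrum is invariant under compact perturbations.
sigma_ess(A + K) = sigma_ess(A) = {-8, -4, 6}
Sum = -8 + -4 + 6 = -6

-6
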